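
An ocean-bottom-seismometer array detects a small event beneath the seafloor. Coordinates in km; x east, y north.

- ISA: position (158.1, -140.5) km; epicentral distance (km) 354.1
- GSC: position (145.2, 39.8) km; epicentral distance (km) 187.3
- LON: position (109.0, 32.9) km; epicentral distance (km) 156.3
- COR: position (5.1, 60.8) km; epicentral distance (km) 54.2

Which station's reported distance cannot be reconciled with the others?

ISA

Solve using three stations at a time. Using GSC, LON, COR (subtract circle equations pairwise → linear system) gives (x, y) ≈ (-32.1, 99.9).
Distances from that point to each station vs reported:
  ISA: calculated 306.6 vs reported 354.1 → residual 47.5 km
  GSC: calculated 187.2 vs reported 187.3 → residual 0.1 km
  LON: calculated 156.2 vs reported 156.3 → residual 0.1 km
  COR: calculated 54.0 vs reported 54.2 → residual 0.2 km
GSC, LON, COR are mutually consistent (residuals ≈ 0); ISA is off by 47.5 km.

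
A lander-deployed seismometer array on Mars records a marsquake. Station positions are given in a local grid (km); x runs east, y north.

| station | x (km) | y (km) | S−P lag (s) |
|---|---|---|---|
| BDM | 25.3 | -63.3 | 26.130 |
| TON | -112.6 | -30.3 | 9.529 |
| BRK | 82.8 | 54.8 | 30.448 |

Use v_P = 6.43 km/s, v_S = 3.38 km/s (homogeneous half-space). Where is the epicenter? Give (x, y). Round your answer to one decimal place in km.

Distance from S−P lag: d = Δt · v_P v_S / (v_P − v_S) = Δt · (6.43·3.38)/(6.43−3.38) ≈ 7.1257·Δt.
So d_BDM = 186.19, d_TON = 67.90, d_BRK = 216.96 km.
Circle about each station: (x − 25.3)² + (y + 63.3)² = 186.19²; (x + 112.6)² + (y + 30.3)² = 67.90²; (x − 82.8)² + (y − 54.8)² = 216.96².
Subtracting pairs of circle equations eliminates x²+y² and gives linear equations (the radical axes):
-275.8 x + 66.0 y = 39006.18
115.0 x + 236.2 y = -7193.03
Solving the 2×2 system: x ≈ -133.2, y ≈ 34.4 km.

-133.2 km east, 34.4 km north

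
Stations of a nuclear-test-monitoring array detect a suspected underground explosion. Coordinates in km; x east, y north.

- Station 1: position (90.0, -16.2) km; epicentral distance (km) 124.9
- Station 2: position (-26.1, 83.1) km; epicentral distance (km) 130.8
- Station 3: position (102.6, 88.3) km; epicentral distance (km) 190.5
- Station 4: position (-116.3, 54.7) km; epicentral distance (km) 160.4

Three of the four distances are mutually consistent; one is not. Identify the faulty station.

Station 4

Solve using three stations at a time. Using Station 1, Station 2, Station 3 (subtract circle equations pairwise → linear system) gives (x, y) ≈ (-30.9, -47.6).
Distances from that point to each station vs reported:
  Station 1: calculated 124.9 vs reported 124.9 → residual 0.0 km
  Station 2: calculated 130.8 vs reported 130.8 → residual 0.0 km
  Station 3: calculated 190.5 vs reported 190.5 → residual 0.0 km
  Station 4: calculated 133.3 vs reported 160.4 → residual 27.1 km
Station 1, Station 2, Station 3 are mutually consistent (residuals ≈ 0); Station 4 is off by 27.1 km.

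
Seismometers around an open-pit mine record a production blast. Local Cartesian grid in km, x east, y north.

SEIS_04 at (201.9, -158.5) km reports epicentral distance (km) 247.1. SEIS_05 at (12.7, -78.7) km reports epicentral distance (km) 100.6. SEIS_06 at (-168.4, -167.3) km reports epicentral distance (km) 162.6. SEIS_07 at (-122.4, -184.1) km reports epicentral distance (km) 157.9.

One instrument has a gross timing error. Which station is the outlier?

SEIS_04

Solve using three stations at a time. Using SEIS_05, SEIS_06, SEIS_07 (subtract circle equations pairwise → linear system) gives (x, y) ≈ (-76.9, -32.9).
Distances from that point to each station vs reported:
  SEIS_04: calculated 305.8 vs reported 247.1 → residual 58.7 km
  SEIS_05: calculated 100.6 vs reported 100.6 → residual 0.0 km
  SEIS_06: calculated 162.6 vs reported 162.6 → residual 0.0 km
  SEIS_07: calculated 157.9 vs reported 157.9 → residual 0.0 km
SEIS_05, SEIS_06, SEIS_07 are mutually consistent (residuals ≈ 0); SEIS_04 is off by 58.7 km.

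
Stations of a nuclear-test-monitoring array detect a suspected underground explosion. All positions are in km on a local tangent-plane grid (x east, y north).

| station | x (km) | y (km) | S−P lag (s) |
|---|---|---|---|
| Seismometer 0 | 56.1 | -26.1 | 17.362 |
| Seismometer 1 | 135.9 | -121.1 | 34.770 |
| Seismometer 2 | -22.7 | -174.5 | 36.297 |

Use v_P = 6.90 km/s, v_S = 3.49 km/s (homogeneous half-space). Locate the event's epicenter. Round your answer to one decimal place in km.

Distance from S−P lag: d = Δt · v_P v_S / (v_P − v_S) = Δt · (6.90·3.49)/(6.90−3.49) ≈ 7.0619·Δt.
So d_Seismometer 0 = 122.61, d_Seismometer 1 = 245.54, d_Seismometer 2 = 256.32 km.
Circle about each station: (x − 56.1)² + (y + 26.1)² = 122.61²; (x − 135.9)² + (y + 121.1)² = 245.54²; (x + 22.7)² + (y + 174.5)² = 256.32².
Subtracting the Seismometer 0 equation from the Seismometer 1 and Seismometer 2 equations removes the quadratic terms:
159.6 x − 190.0 y = -15951.08
-157.6 x − 296.8 y = -23529.61
Solving the 2×2 system: x ≈ -3.4, y ≈ 81.1 km.
Check against Seismometer 0 (with the unrounded x, y): √((x − 56.1)²+(y + 26.1)²) = 122.60 ≈ 122.61 km. ✓

x ≈ -3.4 km, y ≈ 81.1 km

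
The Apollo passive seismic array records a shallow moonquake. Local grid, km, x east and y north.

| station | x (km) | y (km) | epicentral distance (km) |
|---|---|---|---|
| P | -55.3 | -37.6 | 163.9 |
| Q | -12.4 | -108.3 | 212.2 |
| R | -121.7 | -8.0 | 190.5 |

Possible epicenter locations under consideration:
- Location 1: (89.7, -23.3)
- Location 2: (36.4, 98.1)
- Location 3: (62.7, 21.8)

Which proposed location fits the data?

For each candidate, compare |candidate − station| to the reported distance:
Location 1: residuals P 18.2, Q 79.3, R 21.5 → max 79.3 km
Location 2: residuals P 0.1, Q 0.1, R 0.1 → max 0.1 km
Location 3: residuals P 31.8, Q 62.0, R 3.7 → max 62.0 km
Only Location 2 has all residuals ≈ 0.

Location 2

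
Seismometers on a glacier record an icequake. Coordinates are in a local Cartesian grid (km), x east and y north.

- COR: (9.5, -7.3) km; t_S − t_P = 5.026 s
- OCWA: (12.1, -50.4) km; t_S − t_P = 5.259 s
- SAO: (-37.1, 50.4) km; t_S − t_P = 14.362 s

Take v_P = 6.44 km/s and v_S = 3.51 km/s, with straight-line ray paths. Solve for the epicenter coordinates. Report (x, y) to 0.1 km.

Distance from S−P lag: d = Δt · v_P v_S / (v_P − v_S) = Δt · (6.44·3.51)/(6.44−3.51) ≈ 7.7148·Δt.
So d_COR = 38.77, d_OCWA = 40.57, d_SAO = 110.80 km.
Circle about each station: (x − 9.5)² + (y + 7.3)² = 38.77²; (x − 12.1)² + (y + 50.4)² = 40.57²; (x + 37.1)² + (y − 50.4)² = 110.80².
Subtracting the COR equation from the OCWA and SAO equations removes the quadratic terms:
5.2 x − 86.2 y = 2400.22
-93.2 x + 115.4 y = -7000.50
Solving the 2×2 system: x ≈ 43.9, y ≈ -25.2 km.

x ≈ 43.9 km, y ≈ -25.2 km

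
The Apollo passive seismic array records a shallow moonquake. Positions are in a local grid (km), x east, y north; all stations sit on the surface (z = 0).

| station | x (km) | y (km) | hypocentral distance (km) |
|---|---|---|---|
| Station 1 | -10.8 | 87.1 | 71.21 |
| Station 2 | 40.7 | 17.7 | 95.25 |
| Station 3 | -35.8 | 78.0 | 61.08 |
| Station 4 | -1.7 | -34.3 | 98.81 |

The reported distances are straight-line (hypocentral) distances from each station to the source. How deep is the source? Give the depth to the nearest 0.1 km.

Each station gives a sphere (x−x_i)² + (y−y_i)² + z² = d_i² (stations at z=0).
Subtracting the Station 1 sphere from Station 2 and Station 3: z² cancels, leaving linear equations in x and y:
103.0 x − 138.8 y = -9734.97
-50.0 x − 18.2 y = 1002.69
Solving: x ≈ -35.889, y ≈ 43.504 km (keep extra digits for the depth step; rounded: -35.9, 43.5).
Then from the Station 1 sphere: z² = 71.21² − (x + 10.8)² − (y − 87.1)² with x = -35.889, y = 43.504, so z ≈ 50.406 ≈ 50.4 km.
Check against Station 4 (with the unrounded solution): distance 98.81 ≈ 98.81 km. ✓

50.4 km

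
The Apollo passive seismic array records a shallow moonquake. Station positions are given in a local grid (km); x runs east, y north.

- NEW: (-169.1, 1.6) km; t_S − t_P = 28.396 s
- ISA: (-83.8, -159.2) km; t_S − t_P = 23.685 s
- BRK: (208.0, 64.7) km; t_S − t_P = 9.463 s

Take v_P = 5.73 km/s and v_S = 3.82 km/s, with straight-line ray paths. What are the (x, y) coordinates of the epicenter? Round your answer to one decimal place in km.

154.8 km east, -29.8 km north

Distance from S−P lag: d = Δt · v_P v_S / (v_P − v_S) = Δt · (5.73·3.82)/(5.73−3.82) ≈ 11.4600·Δt.
So d_NEW = 325.42, d_ISA = 271.43, d_BRK = 108.45 km.
Circle about each station: (x + 169.1)² + (y − 1.6)² = 325.42²; (x + 83.8)² + (y + 159.2)² = 271.43²; (x − 208.0)² + (y − 64.7)² = 108.45².
Subtracting the NEW equation from the ISA and BRK equations removes the quadratic terms:
170.6 x − 321.6 y = 35993.64
754.2 x + 126.2 y = 112989.49
Solving the 2×2 system: x ≈ 154.8, y ≈ -29.8 km.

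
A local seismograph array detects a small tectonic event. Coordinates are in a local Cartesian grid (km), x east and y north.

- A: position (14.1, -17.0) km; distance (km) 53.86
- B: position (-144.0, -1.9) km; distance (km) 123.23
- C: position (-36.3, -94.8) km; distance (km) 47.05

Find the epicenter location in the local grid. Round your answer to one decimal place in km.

-29.8 km east, -48.2 km north

Circle about each station: (x − 14.1)² + (y + 17.0)² = 53.86²; (x + 144.0)² + (y + 1.9)² = 123.23²; (x + 36.3)² + (y + 94.8)² = 47.05².
Subtracting the A equation from the B and C equations removes the quadratic terms:
-316.2 x + 30.2 y = 7967.07
-100.8 x − 155.6 y = 10504.12
Solving the 2×2 system: x ≈ -29.8, y ≈ -48.2 km.
Check against A (with the unrounded x, y): √((x − 14.1)²+(y + 17.0)²) = 53.86 ≈ 53.86 km. ✓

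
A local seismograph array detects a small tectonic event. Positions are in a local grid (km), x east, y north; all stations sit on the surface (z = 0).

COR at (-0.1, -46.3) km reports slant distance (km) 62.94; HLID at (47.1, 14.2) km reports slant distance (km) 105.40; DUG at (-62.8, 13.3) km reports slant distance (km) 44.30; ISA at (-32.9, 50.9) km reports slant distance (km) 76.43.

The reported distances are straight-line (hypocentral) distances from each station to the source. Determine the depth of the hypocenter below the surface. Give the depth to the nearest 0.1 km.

27.8 km

Each station gives a sphere (x−x_i)² + (y−y_i)² + z² = d_i² (stations at z=0).
Subtracting the COR sphere from HLID and DUG: z² cancels, leaving linear equations in x and y:
94.4 x + 121.0 y = -6871.37
-125.4 x + 119.2 y = 3975.98
Solving: x ≈ -49.200, y ≈ -18.404 km (keep extra digits for the depth step; rounded: -49.2, -18.4).
Then from the COR sphere: z² = 62.94² − (x + 0.1)² − (y + 46.3)² with x = -49.200, y = -18.404, so z ≈ 27.793 ≈ 27.8 km.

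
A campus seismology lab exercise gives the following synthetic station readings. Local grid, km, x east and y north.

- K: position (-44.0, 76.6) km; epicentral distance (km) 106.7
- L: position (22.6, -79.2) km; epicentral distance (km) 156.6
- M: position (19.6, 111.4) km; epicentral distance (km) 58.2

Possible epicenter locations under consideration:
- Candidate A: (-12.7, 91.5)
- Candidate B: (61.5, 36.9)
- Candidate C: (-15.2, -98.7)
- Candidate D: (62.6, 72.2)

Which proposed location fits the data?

For each candidate, compare |candidate − station| to the reported distance:
Candidate A: residuals K 72.0, L 17.7, M 20.3 → max 72.0 km
Candidate B: residuals K 6.0, L 34.2, M 27.3 → max 34.2 km
Candidate C: residuals K 71.0, L 114.1, M 154.8 → max 154.8 km
Candidate D: residuals K 0.0, L 0.0, M 0.0 → max 0.0 km
Only Candidate D has all residuals ≈ 0.

Candidate D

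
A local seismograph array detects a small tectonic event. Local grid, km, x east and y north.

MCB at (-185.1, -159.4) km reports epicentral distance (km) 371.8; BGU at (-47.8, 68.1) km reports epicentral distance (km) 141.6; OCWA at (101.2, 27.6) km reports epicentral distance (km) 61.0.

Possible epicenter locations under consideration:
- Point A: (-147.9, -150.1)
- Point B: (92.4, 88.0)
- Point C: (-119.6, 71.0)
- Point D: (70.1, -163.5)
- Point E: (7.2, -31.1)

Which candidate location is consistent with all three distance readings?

For each candidate, compare |candidate − station| to the reported distance:
Point A: residuals MCB 333.5, BGU 98.5, OCWA 245.0 → max 333.5 km
Point B: residuals MCB 0.0, BGU 0.0, OCWA 0.0 → max 0.0 km
Point C: residuals MCB 132.3, BGU 69.7, OCWA 164.0 → max 164.0 km
Point D: residuals MCB 116.6, BGU 118.3, OCWA 132.6 → max 132.6 km
Point E: residuals MCB 140.6, BGU 28.2, OCWA 49.8 → max 140.6 km
Only Point B has all residuals ≈ 0.

Point B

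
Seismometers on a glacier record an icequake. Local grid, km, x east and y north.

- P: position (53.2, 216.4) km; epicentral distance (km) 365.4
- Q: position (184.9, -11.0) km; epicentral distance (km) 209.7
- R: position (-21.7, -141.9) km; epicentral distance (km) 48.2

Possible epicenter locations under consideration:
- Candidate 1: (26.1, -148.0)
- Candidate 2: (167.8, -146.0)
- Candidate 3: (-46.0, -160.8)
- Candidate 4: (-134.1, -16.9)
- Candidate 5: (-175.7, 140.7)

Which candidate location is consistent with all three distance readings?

Candidate 1

For each candidate, compare |candidate − station| to the reported distance:
Candidate 1: residuals P 0.0, Q 0.0, R 0.0 → max 0.0 km
Candidate 2: residuals P 14.7, Q 73.6, R 141.3 → max 141.3 km
Candidate 3: residuals P 24.6, Q 65.5, R 17.4 → max 65.5 km
Candidate 4: residuals P 66.2, Q 109.4, R 119.9 → max 119.9 km
Candidate 5: residuals P 124.3, Q 181.5, R 273.6 → max 273.6 km
Only Candidate 1 has all residuals ≈ 0.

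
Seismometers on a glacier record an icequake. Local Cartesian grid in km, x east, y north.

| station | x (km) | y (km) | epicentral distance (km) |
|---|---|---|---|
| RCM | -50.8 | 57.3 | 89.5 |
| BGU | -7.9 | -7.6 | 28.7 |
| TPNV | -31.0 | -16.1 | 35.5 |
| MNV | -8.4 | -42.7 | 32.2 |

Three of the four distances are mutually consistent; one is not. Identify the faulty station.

Solve using three stations at a time. Using RCM, TPNV, MNV (subtract circle equations pairwise → linear system) gives (x, y) ≈ (4.3, -13.2).
Distances from that point to each station vs reported:
  RCM: calculated 89.5 vs reported 89.5 → residual 0.0 km
  BGU: calculated 13.4 vs reported 28.7 → residual 15.3 km
  TPNV: calculated 35.5 vs reported 35.5 → residual 0.0 km
  MNV: calculated 32.2 vs reported 32.2 → residual 0.0 km
RCM, TPNV, MNV are mutually consistent (residuals ≈ 0); BGU is off by 15.3 km.

BGU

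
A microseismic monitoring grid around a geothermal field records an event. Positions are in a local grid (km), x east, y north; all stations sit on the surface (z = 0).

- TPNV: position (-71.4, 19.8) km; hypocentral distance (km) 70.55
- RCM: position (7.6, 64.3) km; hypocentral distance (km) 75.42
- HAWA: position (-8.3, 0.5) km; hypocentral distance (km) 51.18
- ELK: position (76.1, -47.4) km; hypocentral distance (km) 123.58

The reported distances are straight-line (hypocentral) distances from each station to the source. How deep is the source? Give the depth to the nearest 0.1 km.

Each station gives a sphere (x−x_i)² + (y−y_i)² + z² = d_i² (stations at z=0).
Subtracting the TPNV sphere from RCM and HAWA: z² cancels, leaving linear equations in x and y:
158.0 x + 89.0 y = -2008.62
126.2 x − 38.6 y = -3062.95
Solving: x ≈ -20.203, y ≈ 13.298 km (keep extra digits for the depth step; rounded: -20.2, 13.3).
Then from the TPNV sphere: z² = 70.55² − (x + 71.4)² − (y − 19.8)² with x = -20.203, y = 13.298, so z ≈ 48.103 ≈ 48.1 km.

z ≈ 48.1 km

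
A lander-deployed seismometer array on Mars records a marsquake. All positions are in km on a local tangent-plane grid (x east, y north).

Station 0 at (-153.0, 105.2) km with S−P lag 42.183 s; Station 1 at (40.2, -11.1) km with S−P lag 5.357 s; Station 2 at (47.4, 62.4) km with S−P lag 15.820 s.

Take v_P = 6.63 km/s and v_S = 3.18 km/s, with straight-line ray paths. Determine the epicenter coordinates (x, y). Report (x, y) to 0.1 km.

64.8 km east, -32.7 km north

Distance from S−P lag: d = Δt · v_P v_S / (v_P − v_S) = Δt · (6.63·3.18)/(6.63−3.18) ≈ 6.1111·Δt.
So d_Station 0 = 257.79, d_Station 1 = 32.74, d_Station 2 = 96.68 km.
Circle about each station: (x + 153.0)² + (y − 105.2)² = 257.79²; (x − 40.2)² + (y + 11.1)² = 32.74²; (x − 47.4)² + (y − 62.4)² = 96.68².
Subtracting the Station 0 equation from the Station 1 and Station 2 equations removes the quadratic terms:
386.4 x − 232.6 y = 32646.99
400.8 x − 85.6 y = 28773.14
Solving the 2×2 system: x ≈ 64.8, y ≈ -32.7 km.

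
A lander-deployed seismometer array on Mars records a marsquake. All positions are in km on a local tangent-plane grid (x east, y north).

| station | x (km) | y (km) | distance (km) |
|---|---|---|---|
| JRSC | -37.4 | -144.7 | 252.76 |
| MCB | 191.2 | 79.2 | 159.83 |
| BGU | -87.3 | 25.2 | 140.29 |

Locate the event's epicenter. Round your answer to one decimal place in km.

(32.5, 98.2)

Circle about each station: (x + 37.4)² + (y + 144.7)² = 252.76²; (x − 191.2)² + (y − 79.2)² = 159.83²; (x + 87.3)² + (y − 25.2)² = 140.29².
Subtracting the JRSC equation from the MCB and BGU equations removes the quadratic terms:
457.2 x + 447.8 y = 58835.22
-99.8 x + 339.8 y = 30125.81
Solving the 2×2 system: x ≈ 32.5, y ≈ 98.2 km.
Check against JRSC (with the unrounded x, y): √((x + 37.4)²+(y + 144.7)²) = 252.76 ≈ 252.76 km. ✓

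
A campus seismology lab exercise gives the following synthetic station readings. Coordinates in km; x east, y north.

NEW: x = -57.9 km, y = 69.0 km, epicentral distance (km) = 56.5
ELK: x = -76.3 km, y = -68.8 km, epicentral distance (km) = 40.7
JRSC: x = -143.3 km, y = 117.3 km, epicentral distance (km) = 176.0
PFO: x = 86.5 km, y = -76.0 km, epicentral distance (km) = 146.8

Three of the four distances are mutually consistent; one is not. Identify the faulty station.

NEW

Solve using three stations at a time. Using ELK, JRSC, PFO (subtract circle equations pairwise → linear system) gives (x, y) ≈ (-54.3, -34.6).
Distances from that point to each station vs reported:
  NEW: calculated 103.6 vs reported 56.5 → residual 47.1 km
  ELK: calculated 40.7 vs reported 40.7 → residual 0.0 km
  JRSC: calculated 176.0 vs reported 176.0 → residual 0.0 km
  PFO: calculated 146.8 vs reported 146.8 → residual 0.0 km
ELK, JRSC, PFO are mutually consistent (residuals ≈ 0); NEW is off by 47.1 km.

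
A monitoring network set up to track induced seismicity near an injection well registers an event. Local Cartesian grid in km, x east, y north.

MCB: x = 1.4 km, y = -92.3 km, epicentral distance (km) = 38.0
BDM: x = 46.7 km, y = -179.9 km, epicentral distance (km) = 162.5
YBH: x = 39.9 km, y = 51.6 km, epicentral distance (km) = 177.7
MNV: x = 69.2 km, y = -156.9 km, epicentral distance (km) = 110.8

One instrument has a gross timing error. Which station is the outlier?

Solve using three stations at a time. Using MCB, YBH, MNV (subtract circle equations pairwise → linear system) gives (x, y) ≈ (-31.7, -111.1).
Distances from that point to each station vs reported:
  MCB: calculated 38.0 vs reported 38.0 → residual 0.0 km
  BDM: calculated 104.3 vs reported 162.5 → residual 58.2 km
  YBH: calculated 177.7 vs reported 177.7 → residual 0.0 km
  MNV: calculated 110.8 vs reported 110.8 → residual 0.0 km
MCB, YBH, MNV are mutually consistent (residuals ≈ 0); BDM is off by 58.2 km.

BDM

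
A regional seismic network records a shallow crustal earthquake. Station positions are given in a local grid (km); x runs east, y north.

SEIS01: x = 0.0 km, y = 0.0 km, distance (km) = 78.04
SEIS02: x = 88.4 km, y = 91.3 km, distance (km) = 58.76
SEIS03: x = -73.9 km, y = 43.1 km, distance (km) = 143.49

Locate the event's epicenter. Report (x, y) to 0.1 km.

x ≈ 69.4 km, y ≈ 35.7 km

Circle about each station: x² + y² = 78.04²; (x − 88.4)² + (y − 91.3)² = 58.76²; (x + 73.9)² + (y − 43.1)² = 143.49².
Subtracting the SEIS01 equation from the SEIS02 and SEIS03 equations removes the quadratic terms:
176.8 x + 182.6 y = 18787.75
-147.8 x + 86.2 y = -7180.32
Solving the 2×2 system: x ≈ 69.4, y ≈ 35.7 km.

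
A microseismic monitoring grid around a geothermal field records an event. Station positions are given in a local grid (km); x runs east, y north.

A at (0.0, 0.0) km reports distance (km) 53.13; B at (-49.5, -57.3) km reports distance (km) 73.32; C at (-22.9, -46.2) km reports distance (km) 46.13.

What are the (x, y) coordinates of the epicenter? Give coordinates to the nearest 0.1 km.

Circle about each station: x² + y² = 53.13²; (x + 49.5)² + (y + 57.3)² = 73.32²; (x + 22.9)² + (y + 46.2)² = 46.13².
Subtracting the A equation from the B and C equations removes the quadratic terms:
-99.0 x − 114.6 y = 3180.51
-45.8 x − 92.4 y = 3353.67
Solving the 2×2 system: x ≈ 23.2, y ≈ -47.8 km.

23.2 km east, -47.8 km north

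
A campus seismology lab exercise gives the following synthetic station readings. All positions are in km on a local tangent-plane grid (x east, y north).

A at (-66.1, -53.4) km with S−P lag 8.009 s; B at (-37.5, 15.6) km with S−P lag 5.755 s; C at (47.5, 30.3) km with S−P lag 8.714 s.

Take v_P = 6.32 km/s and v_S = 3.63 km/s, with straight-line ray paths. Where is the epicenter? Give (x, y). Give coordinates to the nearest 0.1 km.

Distance from S−P lag: d = Δt · v_P v_S / (v_P − v_S) = Δt · (6.32·3.63)/(6.32−3.63) ≈ 8.5285·Δt.
So d_A = 68.30, d_B = 49.08, d_C = 74.32 km.
Circle about each station: (x + 66.1)² + (y + 53.4)² = 68.30²; (x + 37.5)² + (y − 15.6)² = 49.08²; (x − 47.5)² + (y − 30.3)² = 74.32².
Subtracting the A equation from the B and C equations removes the quadratic terms:
57.2 x + 138.0 y = -3315.12
227.2 x + 167.4 y = -4905.00
Solving the 2×2 system: x ≈ -5.6, y ≈ -21.7 km.
Check against A (with the unrounded x, y): √((x + 66.1)²+(y + 53.4)²) = 68.30 ≈ 68.30 km. ✓

(-5.6, -21.7)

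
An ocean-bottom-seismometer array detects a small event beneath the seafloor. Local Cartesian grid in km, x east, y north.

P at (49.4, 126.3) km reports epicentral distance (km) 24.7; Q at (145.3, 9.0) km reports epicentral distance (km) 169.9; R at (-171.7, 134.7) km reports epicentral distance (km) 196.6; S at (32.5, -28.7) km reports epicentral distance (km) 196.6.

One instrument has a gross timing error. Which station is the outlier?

S

Solve using three stations at a time. Using P, Q, R (subtract circle equations pairwise → linear system) gives (x, y) ≈ (24.8, 128.8).
Distances from that point to each station vs reported:
  P: calculated 24.7 vs reported 24.7 → residual 0.0 km
  Q: calculated 169.9 vs reported 169.9 → residual 0.0 km
  R: calculated 196.6 vs reported 196.6 → residual 0.0 km
  S: calculated 157.7 vs reported 196.6 → residual 38.9 km
P, Q, R are mutually consistent (residuals ≈ 0); S is off by 38.9 km.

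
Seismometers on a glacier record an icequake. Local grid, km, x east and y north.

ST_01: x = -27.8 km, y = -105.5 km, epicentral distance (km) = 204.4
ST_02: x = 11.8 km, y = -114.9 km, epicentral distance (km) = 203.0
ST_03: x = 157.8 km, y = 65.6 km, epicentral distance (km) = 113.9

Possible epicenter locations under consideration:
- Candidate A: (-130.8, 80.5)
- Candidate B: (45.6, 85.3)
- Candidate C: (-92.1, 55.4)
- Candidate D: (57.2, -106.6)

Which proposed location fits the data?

For each candidate, compare |candidate − station| to the reported distance:
Candidate A: residuals ST_01 8.2, ST_02 38.9, ST_03 175.1 → max 175.1 km
Candidate B: residuals ST_01 0.0, ST_02 0.0, ST_03 0.0 → max 0.0 km
Candidate C: residuals ST_01 31.1, ST_02 3.5, ST_03 136.2 → max 136.2 km
Candidate D: residuals ST_01 119.4, ST_02 156.8, ST_03 85.5 → max 156.8 km
Only Candidate B has all residuals ≈ 0.

Candidate B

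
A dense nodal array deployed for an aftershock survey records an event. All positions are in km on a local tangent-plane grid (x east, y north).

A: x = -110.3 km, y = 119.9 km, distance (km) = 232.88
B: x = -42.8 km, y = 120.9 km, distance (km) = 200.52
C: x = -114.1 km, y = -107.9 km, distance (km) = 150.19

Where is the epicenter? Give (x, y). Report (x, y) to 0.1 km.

(30.1, -65.9)

Circle about each station: (x + 110.3)² + (y − 119.9)² = 232.88²; (x + 42.8)² + (y − 120.9)² = 200.52²; (x + 114.1)² + (y + 107.9)² = 150.19².
Subtracting pairs of circle equations eliminates x²+y² and gives linear equations (the radical axes):
135.0 x + 2.0 y = 3931.37
-7.6 x − 455.6 y = 29795.18
Solving the 2×2 system: x ≈ 30.1, y ≈ -65.9 km.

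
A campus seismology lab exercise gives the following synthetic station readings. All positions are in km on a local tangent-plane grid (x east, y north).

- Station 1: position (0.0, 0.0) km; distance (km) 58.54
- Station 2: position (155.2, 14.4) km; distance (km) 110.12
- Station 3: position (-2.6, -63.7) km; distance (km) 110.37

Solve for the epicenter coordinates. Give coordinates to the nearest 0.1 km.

x ≈ 47.0 km, y ≈ 34.9 km

Circle about each station: x² + y² = 58.54²; (x − 155.2)² + (y − 14.4)² = 110.12²; (x + 2.6)² + (y + 63.7)² = 110.37².
Subtracting the Station 1 equation from the Station 2 and Station 3 equations removes the quadratic terms:
310.4 x + 28.8 y = 15594.92
-5.2 x − 127.4 y = -4690.16
Solving the 2×2 system: x ≈ 47.0, y ≈ 34.9 km.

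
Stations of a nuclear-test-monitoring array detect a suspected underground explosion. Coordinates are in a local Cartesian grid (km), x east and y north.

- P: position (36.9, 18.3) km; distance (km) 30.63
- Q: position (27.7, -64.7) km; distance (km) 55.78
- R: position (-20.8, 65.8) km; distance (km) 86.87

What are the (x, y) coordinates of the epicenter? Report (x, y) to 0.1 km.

23.2 km east, -9.1 km north

Circle about each station: (x − 36.9)² + (y − 18.3)² = 30.63²; (x − 27.7)² + (y + 64.7)² = 55.78²; (x + 20.8)² + (y − 65.8)² = 86.87².
Subtracting the P equation from the Q and R equations removes the quadratic terms:
-18.4 x − 166.0 y = 1083.67
-115.4 x + 95.0 y = -3542.42
Solving the 2×2 system: x ≈ 23.2, y ≈ -9.1 km.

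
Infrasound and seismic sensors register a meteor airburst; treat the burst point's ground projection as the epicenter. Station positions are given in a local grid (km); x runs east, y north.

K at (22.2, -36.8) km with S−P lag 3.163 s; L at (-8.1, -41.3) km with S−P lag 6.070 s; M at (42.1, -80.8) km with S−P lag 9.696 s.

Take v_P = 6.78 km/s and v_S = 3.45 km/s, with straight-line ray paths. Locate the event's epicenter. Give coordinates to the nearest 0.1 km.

Distance from S−P lag: d = Δt · v_P v_S / (v_P − v_S) = Δt · (6.78·3.45)/(6.78−3.45) ≈ 7.0243·Δt.
So d_K = 22.22, d_L = 42.64, d_M = 68.11 km.
Circle about each station: (x − 22.2)² + (y + 36.8)² = 22.22²; (x + 8.1)² + (y + 41.3)² = 42.64²; (x − 42.1)² + (y + 80.8)² = 68.11².
Subtracting the K equation from the L and M equations removes the quadratic terms:
-60.6 x − 9.0 y = -1400.22
39.8 x − 88.0 y = 2308.73
Solving the 2×2 system: x ≈ 25.3, y ≈ -14.8 km.

25.3 km east, -14.8 km north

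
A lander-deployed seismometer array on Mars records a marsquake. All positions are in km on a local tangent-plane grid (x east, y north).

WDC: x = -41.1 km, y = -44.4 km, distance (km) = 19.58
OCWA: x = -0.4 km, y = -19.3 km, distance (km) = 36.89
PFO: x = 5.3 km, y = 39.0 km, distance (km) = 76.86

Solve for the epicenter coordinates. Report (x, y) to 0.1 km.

x ≈ -36.8 km, y ≈ -25.3 km

Circle about each station: (x + 41.1)² + (y + 44.4)² = 19.58²; (x + 0.4)² + (y + 19.3)² = 36.89²; (x − 5.3)² + (y − 39.0)² = 76.86².
Subtracting pairs of circle equations eliminates x²+y² and gives linear equations (the radical axes):
81.4 x + 50.2 y = -4265.42
92.8 x + 166.8 y = -7635.56
Solving the 2×2 system: x ≈ -36.8, y ≈ -25.3 km.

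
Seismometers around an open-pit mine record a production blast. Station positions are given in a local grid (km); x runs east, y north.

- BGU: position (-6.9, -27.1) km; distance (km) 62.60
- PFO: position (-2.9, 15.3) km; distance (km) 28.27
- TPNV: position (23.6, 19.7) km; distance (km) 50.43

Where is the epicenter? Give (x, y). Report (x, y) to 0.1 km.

Circle about each station: (x + 6.9)² + (y + 27.1)² = 62.60²; (x + 2.9)² + (y − 15.3)² = 28.27²; (x − 23.6)² + (y − 19.7)² = 50.43².
Subtracting pairs of circle equations eliminates x²+y² and gives linear equations (the radical axes):
8.0 x + 84.8 y = 2580.05
61.0 x + 93.6 y = 1538.61
Solving the 2×2 system: x ≈ -25.1, y ≈ 32.8 km.

(-25.1, 32.8)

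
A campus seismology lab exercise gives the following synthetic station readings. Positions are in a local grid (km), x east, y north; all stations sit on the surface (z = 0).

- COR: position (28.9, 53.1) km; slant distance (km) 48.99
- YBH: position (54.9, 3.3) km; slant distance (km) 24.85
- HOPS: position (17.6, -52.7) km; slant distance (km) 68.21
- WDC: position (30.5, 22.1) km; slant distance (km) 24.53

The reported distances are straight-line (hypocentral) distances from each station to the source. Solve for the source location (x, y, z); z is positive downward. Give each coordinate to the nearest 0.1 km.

Each station gives a sphere (x−x_i)² + (y−y_i)² + z² = d_i² (stations at z=0).
Subtracting the COR sphere from YBH and HOPS: z² cancels, leaving linear equations in x and y:
52.0 x − 99.6 y = 1152.58
-22.6 x − 211.6 y = -2820.35
Solving: x ≈ 39.595, y ≈ 9.100 km (keep extra digits for the depth step; rounded: 39.6, 9.1).
Then from the COR sphere: z² = 48.99² − (x − 28.9)² − (y − 53.1)² with x = 39.595, y = 9.100, so z ≈ 18.699 ≈ 18.7 km.

(39.6, 9.1, 18.7)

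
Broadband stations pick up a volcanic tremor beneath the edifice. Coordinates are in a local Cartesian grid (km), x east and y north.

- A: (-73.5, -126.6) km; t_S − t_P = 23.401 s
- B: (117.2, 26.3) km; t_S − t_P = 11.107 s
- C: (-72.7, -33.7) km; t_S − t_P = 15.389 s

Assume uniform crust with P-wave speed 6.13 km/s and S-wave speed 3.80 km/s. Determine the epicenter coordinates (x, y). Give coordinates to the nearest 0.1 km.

x ≈ 23.7 km, y ≈ 86.2 km

Distance from S−P lag: d = Δt · v_P v_S / (v_P − v_S) = Δt · (6.13·3.80)/(6.13−3.80) ≈ 9.9974·Δt.
So d_A = 233.95, d_B = 111.04, d_C = 153.85 km.
Circle about each station: (x + 73.5)² + (y + 126.6)² = 233.95²; (x − 117.2)² + (y − 26.3)² = 111.04²; (x + 72.7)² + (y + 33.7)² = 153.85².
Subtracting the A equation from the B and C equations removes the quadratic terms:
381.4 x + 305.8 y = 35400.44
1.6 x + 185.8 y = 16053.95
Solving the 2×2 system: x ≈ 23.7, y ≈ 86.2 km.
Check against A (with the unrounded x, y): √((x + 73.5)²+(y + 126.6)²) = 233.95 ≈ 233.95 km. ✓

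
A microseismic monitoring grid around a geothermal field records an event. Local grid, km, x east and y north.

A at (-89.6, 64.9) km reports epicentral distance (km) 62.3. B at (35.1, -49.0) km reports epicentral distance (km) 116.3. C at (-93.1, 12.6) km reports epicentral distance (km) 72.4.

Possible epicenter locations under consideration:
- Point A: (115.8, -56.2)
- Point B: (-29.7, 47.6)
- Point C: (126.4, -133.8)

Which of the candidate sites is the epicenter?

For each candidate, compare |candidate − station| to the reported distance:
Point A: residuals A 176.1, B 35.3, C 147.5 → max 176.1 km
Point B: residuals A 0.0, B 0.0, C 0.0 → max 0.0 km
Point C: residuals A 231.2, B 8.3, C 191.4 → max 231.2 km
Only Point B has all residuals ≈ 0.

Point B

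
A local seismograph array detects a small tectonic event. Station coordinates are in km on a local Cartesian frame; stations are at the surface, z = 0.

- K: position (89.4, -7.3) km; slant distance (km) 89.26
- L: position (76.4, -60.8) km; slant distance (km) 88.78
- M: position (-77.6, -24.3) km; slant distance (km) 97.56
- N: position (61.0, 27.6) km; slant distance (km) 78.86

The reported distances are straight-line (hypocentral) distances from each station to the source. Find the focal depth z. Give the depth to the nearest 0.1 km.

Each station gives a sphere (x−x_i)² + (y−y_i)² + z² = d_i² (stations at z=0).
Subtracting the K sphere from L and M: z² cancels, leaving linear equations in x and y:
-26.0 x − 107.0 y = 1573.41
-334.0 x − 34.0 y = -2984.01
Solving: x ≈ 10.696, y ≈ -17.304 km (keep extra digits for the depth step; rounded: 10.7, -17.3).
Then from the K sphere: z² = 89.26² − (x − 89.4)² − (y + 7.3)² with x = 10.696, y = -17.304, so z ≈ 40.902 ≈ 40.9 km.

40.9 km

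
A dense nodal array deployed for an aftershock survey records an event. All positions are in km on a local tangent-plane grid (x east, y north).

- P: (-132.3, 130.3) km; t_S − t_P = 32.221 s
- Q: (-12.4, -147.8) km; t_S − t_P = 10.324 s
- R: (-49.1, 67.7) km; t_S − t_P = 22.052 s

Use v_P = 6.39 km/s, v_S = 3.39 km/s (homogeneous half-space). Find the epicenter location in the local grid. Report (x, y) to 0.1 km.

Distance from S−P lag: d = Δt · v_P v_S / (v_P − v_S) = Δt · (6.39·3.39)/(6.39−3.39) ≈ 7.2207·Δt.
So d_P = 232.66, d_Q = 74.55, d_R = 159.23 km.
Circle about each station: (x + 132.3)² + (y − 130.3)² = 232.66²; (x + 12.4)² + (y + 147.8)² = 74.55²; (x + 49.1)² + (y − 67.7)² = 159.23².
Subtracting the P equation from the Q and R equations removes the quadratic terms:
239.8 x − 556.2 y = 36090.19
166.4 x − 125.2 y = 1289.20
Solving the 2×2 system: x ≈ -60.8, y ≈ -91.1 km.

-60.8 km east, -91.1 km north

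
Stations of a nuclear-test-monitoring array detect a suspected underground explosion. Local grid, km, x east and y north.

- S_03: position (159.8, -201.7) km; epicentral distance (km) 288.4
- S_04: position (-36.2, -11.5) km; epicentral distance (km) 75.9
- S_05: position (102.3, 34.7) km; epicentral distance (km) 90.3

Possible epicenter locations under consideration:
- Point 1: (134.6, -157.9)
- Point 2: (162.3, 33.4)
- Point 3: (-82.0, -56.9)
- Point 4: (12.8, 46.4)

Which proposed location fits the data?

For each candidate, compare |candidate − station| to the reported distance:
Point 1: residuals S_03 237.9, S_04 149.1, S_05 105.0 → max 237.9 km
Point 2: residuals S_03 53.3, S_04 127.6, S_05 30.3 → max 127.6 km
Point 3: residuals S_03 6.6, S_04 11.4, S_05 115.5 → max 115.5 km
Point 4: residuals S_03 0.0, S_04 0.0, S_05 0.0 → max 0.0 km
Only Point 4 has all residuals ≈ 0.

Point 4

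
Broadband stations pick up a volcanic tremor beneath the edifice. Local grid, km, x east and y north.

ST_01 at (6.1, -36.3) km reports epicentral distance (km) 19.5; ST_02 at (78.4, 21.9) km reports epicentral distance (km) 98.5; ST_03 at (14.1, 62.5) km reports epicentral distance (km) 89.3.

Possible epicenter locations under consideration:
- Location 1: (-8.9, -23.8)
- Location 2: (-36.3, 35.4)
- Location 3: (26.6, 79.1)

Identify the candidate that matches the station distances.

For each candidate, compare |candidate − station| to the reported distance:
Location 1: residuals ST_01 0.0, ST_02 0.0, ST_03 0.0 → max 0.0 km
Location 2: residuals ST_01 63.8, ST_02 17.0, ST_03 32.1 → max 63.8 km
Location 3: residuals ST_01 97.7, ST_02 21.3, ST_03 68.5 → max 97.7 km
Only Location 1 has all residuals ≈ 0.

Location 1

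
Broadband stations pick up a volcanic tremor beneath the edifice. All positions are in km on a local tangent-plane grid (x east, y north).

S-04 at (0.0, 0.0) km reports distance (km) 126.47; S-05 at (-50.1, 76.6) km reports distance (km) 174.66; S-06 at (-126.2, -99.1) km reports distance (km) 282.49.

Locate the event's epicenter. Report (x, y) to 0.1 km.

Circle about each station: x² + y² = 126.47²; (x + 50.1)² + (y − 76.6)² = 174.66²; (x + 126.2)² + (y + 99.1)² = 282.49².
Subtracting pairs of circle equations eliminates x²+y² and gives linear equations (the radical axes):
-100.2 x + 153.2 y = -6133.88
-252.4 x − 198.2 y = -38058.69
Solving the 2×2 system: x ≈ 120.4, y ≈ 38.7 km.
Check against S-04 (with the unrounded x, y): √(x²+y²) = 126.46 ≈ 126.47 km. ✓

(120.4, 38.7)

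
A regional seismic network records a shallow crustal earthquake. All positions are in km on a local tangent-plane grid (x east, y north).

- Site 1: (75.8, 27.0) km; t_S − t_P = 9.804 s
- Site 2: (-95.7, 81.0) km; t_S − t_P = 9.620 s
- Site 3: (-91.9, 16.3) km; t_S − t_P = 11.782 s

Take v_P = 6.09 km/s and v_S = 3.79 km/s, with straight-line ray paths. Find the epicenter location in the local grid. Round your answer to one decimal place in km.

Distance from S−P lag: d = Δt · v_P v_S / (v_P − v_S) = Δt · (6.09·3.79)/(6.09−3.79) ≈ 10.0353·Δt.
So d_Site 1 = 98.39, d_Site 2 = 96.54, d_Site 3 = 118.24 km.
Circle about each station: (x − 75.8)² + (y − 27.0)² = 98.39²; (x + 95.7)² + (y − 81.0)² = 96.54²; (x + 91.9)² + (y − 16.3)² = 118.24².
Subtracting the Site 1 equation from the Site 2 and Site 3 equations removes the quadratic terms:
-343.0 x + 108.0 y = 9605.47
-335.4 x − 21.4 y = -2063.45
Solving the 2×2 system: x ≈ 0.4, y ≈ 90.2 km.

0.4 km east, 90.2 km north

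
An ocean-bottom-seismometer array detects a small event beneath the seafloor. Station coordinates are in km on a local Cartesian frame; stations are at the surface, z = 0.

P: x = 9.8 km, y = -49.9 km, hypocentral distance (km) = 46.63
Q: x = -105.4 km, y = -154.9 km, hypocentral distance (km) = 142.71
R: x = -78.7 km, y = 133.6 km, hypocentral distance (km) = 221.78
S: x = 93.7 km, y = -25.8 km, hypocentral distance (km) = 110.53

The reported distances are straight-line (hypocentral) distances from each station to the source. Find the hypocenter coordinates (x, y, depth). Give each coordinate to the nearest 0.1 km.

Each station gives a sphere (x−x_i)² + (y−y_i)² + z² = d_i² (stations at z=0).
Subtracting the P sphere from Q and R: z² cancels, leaving linear equations in x and y:
-230.4 x − 210.0 y = 14325.33
-177.0 x + 367.0 y = -25555.41
Solving: x ≈ 0.897, y ≈ -69.200 km (keep extra digits for the depth step; rounded: 0.9, -69.2).
Then from the P sphere: z² = 46.63² − (x − 9.8)² − (y + 49.9)² with x = 0.897, y = -69.200, so z ≈ 41.504 ≈ 41.5 km.
Check against S (with the unrounded solution): distance 110.54 ≈ 110.53 km. ✓

(0.9, -69.2, 41.5)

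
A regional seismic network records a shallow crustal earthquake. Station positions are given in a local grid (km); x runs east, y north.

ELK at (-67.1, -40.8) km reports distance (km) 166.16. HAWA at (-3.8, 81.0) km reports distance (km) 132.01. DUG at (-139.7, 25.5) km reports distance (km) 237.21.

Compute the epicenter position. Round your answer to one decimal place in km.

x ≈ 95.4 km, y ≈ -6.1 km

Circle about each station: (x + 67.1)² + (y + 40.8)² = 166.16²; (x + 3.8)² + (y − 81.0)² = 132.01²; (x + 139.7)² + (y − 25.5)² = 237.21².
Subtracting the ELK equation from the HAWA and DUG equations removes the quadratic terms:
126.6 x + 243.6 y = 10590.90
-145.2 x + 132.6 y = -14660.15
Solving the 2×2 system: x ≈ 95.4, y ≈ -6.1 km.
Check against ELK (with the unrounded x, y): √((x + 67.1)²+(y + 40.8)²) = 166.16 ≈ 166.16 km. ✓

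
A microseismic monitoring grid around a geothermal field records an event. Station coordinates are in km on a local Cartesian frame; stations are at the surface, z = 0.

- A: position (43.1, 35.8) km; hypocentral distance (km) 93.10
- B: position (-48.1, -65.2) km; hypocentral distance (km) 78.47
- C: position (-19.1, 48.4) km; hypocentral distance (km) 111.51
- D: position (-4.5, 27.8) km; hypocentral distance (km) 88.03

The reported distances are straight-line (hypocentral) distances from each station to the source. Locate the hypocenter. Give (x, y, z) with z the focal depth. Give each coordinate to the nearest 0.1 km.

Each station gives a sphere (x−x_i)² + (y−y_i)² + z² = d_i² (stations at z=0).
Subtracting the A sphere from B and C: z² cancels, leaving linear equations in x and y:
-182.4 x − 202.0 y = 5935.47
-124.4 x + 25.2 y = -4198.75
Solving: x ≈ 23.501, y ≈ -50.604 km (keep extra digits for the depth step; rounded: 23.5, -50.6).
Then from the A sphere: z² = 93.10² − (x − 43.1)² − (y − 35.8)² with x = 23.501, y = -50.604, so z ≈ 28.598 ≈ 28.6 km.
Check against D (with the unrounded solution): distance 88.03 ≈ 88.03 km. ✓

x ≈ 23.5 km, y ≈ -50.6 km, depth ≈ 28.6 km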